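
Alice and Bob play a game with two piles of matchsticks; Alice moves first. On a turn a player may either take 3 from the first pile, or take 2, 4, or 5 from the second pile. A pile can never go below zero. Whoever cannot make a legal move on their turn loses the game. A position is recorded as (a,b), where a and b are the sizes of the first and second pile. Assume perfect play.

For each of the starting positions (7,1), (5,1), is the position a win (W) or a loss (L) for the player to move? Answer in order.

(7,1): L, (5,1): W

Build the W/L table. Terminal = L. A non-terminal position is W if it has a move to some L; otherwise it is L.
No move ever increases a pile, so every position that can arise here has a ≤ 7 and b ≤ 1; it is enough to label the cells with 0 ≤ a ≤ 7 and 0 ≤ b ≤ 1.
Every move lowers a or b (never raises either), so fill the grid row by row in increasing a, and left to right within a row: each cell's successors are then already labelled.
      b=0  b=1
a=0:    L    L
a=1:    L    L
a=2:    L    L
a=3:    W    W
a=4:    W    W
a=5:    W    W
a=6:    L    L
a=7:    L    L
Cells with no legal move (terminal, hence L): (0,0), (0,1), (1,0), (1,1), (2,0), (2,1).
The remaining L cells, each justified by listing all of its moves:
(6,0): the only move is to (3,0)(W), a W ⇒ L
(6,1): the only move is to (3,1)(W), a W ⇒ L
(7,0): the only move is to (4,0)(W), a W ⇒ L
(7,1): the only move is to (4,1)(W), a W ⇒ L
Every other cell has at least one move into one of the L cells above, so it is W.
(7,1): one of the L cells justified above, so L
(5,1): the move to (2,1) reaches an L cell, so W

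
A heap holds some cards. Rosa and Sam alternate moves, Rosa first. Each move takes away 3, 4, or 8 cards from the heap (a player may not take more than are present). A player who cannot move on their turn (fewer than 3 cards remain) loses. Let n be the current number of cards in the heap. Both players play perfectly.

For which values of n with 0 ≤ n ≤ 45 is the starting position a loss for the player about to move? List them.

0, 1, 2, 7, 12, 13, 14, 19, 24, 25, 26, 31, 36, 37, 38, 43

Positions with no move are L. A position that does have a move is losing for the player to move precisely when every available move leads to a winning position for the opponent. Fill in the labels:
n=0: no move → L
n=1: no move → L
n=2: no move → L
n=3: W (go to 0, an L position)
n=4: W (go to 1, an L position)
n=5: W (go to 2, an L position)
n=6: W (go to 2, an L position)
n=7: L (options 4(W), 3(W) are all W)
n=8: W (go to 0, an L position)
n=9: W (go to 1, an L position)
n=10: W (go to 7, an L position)
n=11: W (go to 7, an L position)
n=12: L (options 9(W), 8(W), 4(W) are all W)
n=13: L (options 10(W), 9(W), 5(W) are all W)
n=14: L (options 11(W), 10(W), 6(W) are all W)
n=15: W (go to 12, an L position)
n=16: W (go to 13, an L position)
n=17: W (go to 14, an L position)
n=18: W (go to 14, an L position)
n=19: L (options 16(W), 15(W), 11(W) are all W)
n=20: W (go to 12, an L position)
n=21: W (go to 13, an L position)
n=22: W (go to 19, an L position)
n=23: W (go to 19, an L position)
n=24: L (options 21(W), 20(W), 16(W) are all W)
n=25: L (options 22(W), 21(W), 17(W) are all W)
n=26: L (options 23(W), 22(W), 18(W) are all W)
n=27: W (go to 24, an L position)
n=28: W (go to 25, an L position)
n=29: W (go to 26, an L position)
n=30: W (go to 26, an L position)
n=31: L (options 28(W), 27(W), 23(W) are all W)
n=32: W (go to 24, an L position)
n=33: W (go to 25, an L position)
n=34: W (go to 31, an L position)
n=35: W (go to 31, an L position)
n=36: L (options 33(W), 32(W), 28(W) are all W)
n=37: L (options 34(W), 33(W), 29(W) are all W)
n=38: L (options 35(W), 34(W), 30(W) are all W)
n=39: W (go to 36, an L position)
n=40: W (go to 37, an L position)
n=41: W (go to 38, an L position)
n=42: W (go to 38, an L position)
n=43: L (options 40(W), 39(W), 35(W) are all W)
n=44: W (go to 36, an L position)
n=45: W (go to 37, an L position)
The losing starting values of n are exactly the entries labelled L in this table (16 of them).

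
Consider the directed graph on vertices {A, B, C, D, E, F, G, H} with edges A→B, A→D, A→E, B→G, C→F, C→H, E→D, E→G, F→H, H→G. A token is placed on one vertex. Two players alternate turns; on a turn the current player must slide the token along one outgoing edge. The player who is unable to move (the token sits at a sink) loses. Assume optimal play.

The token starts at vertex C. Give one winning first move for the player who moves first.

Build the W/L table. Terminal = L. A non-terminal position is W if it has a move to some L; otherwise it is L.
Every edge goes from a vertex to one that appears earlier in the order G, D, H, E, F, B, A, C, so processing vertices in that order labels each vertex after all of its successors.
G: no outgoing edge → L
D: no outgoing edge → L
H: →G(L), so W
E: →D(L), so W
F: →H(W) only, which is W, so L
B: →G(L), so W
A: →D(L), so W
C: →F(L), so W
From C, the L positions reachable in one move are: F.

Move to F.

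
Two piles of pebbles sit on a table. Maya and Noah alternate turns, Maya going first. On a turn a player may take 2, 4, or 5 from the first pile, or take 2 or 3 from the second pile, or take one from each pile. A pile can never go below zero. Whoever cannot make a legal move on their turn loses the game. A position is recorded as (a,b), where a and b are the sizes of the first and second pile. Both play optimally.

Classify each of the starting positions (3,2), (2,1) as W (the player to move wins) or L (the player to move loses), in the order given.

(3,2): L, (2,1): W

Classify positions by backward induction: terminal positions (no move available) are L. From any other position, the mover wins iff some move reaches an L.
No move ever increases a pile, so every position that can arise here has a ≤ 3 and b ≤ 2; it is enough to label the cells with 0 ≤ a ≤ 3 and 0 ≤ b ≤ 2.
Every move lowers a or b (never raises either), so fill the grid row by row in increasing a, and left to right within a row: each cell's successors are then already labelled.
      b=0  b=1  b=2
a=0:    L    L    W
a=1:    L    W    W
a=2:    W    W    L
a=3:    W    L    L
Cells with no legal move (terminal, hence L): (0,0), (0,1), (1,0).
The remaining L cells, each justified by listing all of its moves:
(2,2): only reaches (0,2)(W), (2,0)(W), (1,1)(W), all W → L
(3,1): only reaches (1,1)(W), (2,0)(W), all W → L
(3,2): only reaches (1,2)(W), (3,0)(W), (2,1)(W), all W → L
Every other cell has at least one move into one of the L cells above, so it is W.
(3,2): one of the L cells justified above, so L
(2,1): the move to (0,1) reaches an L cell, so W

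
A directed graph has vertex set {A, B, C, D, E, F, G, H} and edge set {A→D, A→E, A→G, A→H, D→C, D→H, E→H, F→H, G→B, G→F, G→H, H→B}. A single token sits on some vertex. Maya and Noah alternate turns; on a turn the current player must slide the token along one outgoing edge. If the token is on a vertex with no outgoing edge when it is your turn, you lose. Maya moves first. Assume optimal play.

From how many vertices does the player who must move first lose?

4

Work bottom-up. With no move the player to move loses. Otherwise the position is W if at least one move leads to an L position for the opponent, and L if every move leads to a W.
Every edge goes from a vertex to one that appears earlier in the order C, B, H, F, G, E, D, A, so processing vertices in that order labels each vertex after all of its successors.
C: no outgoing edge → L
B: no outgoing edge → L
H: →B(L), so W
F: →H(W) only, which is W, so L
G: →F(L), so W
E: →H(W) only, which is W, so L
D: →C(L), so W
A: →E(L), so W
The L vertices are B, C, E, F; that is 4 in all.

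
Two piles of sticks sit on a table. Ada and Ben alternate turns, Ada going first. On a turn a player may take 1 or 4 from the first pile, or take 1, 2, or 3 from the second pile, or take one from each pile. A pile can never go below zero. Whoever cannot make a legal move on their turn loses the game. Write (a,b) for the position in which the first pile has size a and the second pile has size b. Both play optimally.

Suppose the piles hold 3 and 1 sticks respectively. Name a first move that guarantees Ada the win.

Positions with no move are L. A position that does have a move is losing for the player to move precisely when every available move leads to a winning position for the opponent. Fill in the labels:
No move ever increases a pile, so every position that can arise here has a ≤ 3 and b ≤ 1; it is enough to label the cells with 0 ≤ a ≤ 3 and 0 ≤ b ≤ 1.
Every move lowers a or b (never raises either), so fill the grid row by row in increasing a, and left to right within a row: each cell's successors are then already labelled.
      b=0  b=1
a=0:    L    W
a=1:    W    W
a=2:    L    W
a=3:    W    W
Cells with no legal move (terminal, hence L): (0,0).
The remaining L cells, each justified by listing all of its moves:
(2,0): →(1,0)(W) only, which is W, so L
Every other cell has at least one move into one of the L cells above, so it is W.
From (3,1), the L positions reachable in one move are: (2,0).

Move to (2,0).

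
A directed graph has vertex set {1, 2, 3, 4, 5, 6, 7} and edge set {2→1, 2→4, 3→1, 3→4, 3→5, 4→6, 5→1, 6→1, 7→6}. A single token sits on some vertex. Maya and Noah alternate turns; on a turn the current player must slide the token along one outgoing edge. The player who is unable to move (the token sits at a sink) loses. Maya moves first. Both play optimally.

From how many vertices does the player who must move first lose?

Work bottom-up. With no move the player to move loses. Otherwise the position is W if at least one move leads to an L position for the opponent, and L if every move leads to a W.
Every edge goes from a vertex to one that appears earlier in the order 1, 6, 7, 5, 4, 2, 3, so processing vertices in that order labels each vertex after all of its successors.
1: no outgoing edge → L
6: W (go to 1, an L position)
7: L (sole option 6(W) is W)
5: W (go to 1, an L position)
4: L (sole option 6(W) is W)
2: W (go to 4, an L position)
3: W (go to 4, an L position)
The L vertices are 1, 4, 7; that is 3 in all.

3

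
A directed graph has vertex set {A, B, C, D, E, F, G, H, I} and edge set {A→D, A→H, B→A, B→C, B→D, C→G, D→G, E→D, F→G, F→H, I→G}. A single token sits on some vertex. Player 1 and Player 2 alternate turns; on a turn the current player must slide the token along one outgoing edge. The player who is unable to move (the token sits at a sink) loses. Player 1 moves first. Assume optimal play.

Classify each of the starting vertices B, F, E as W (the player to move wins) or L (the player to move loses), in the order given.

B: L, F: W, E: L

Positions with no move are L. A position that does have a move is losing for the player to move precisely when every available move leads to a winning position for the opponent. Fill in the labels:
Every edge goes from a vertex to one that appears earlier in the order G, H, D, C, A, B, F, E, I, so processing vertices in that order labels each vertex after all of its successors.
G: no outgoing edge → L
H: no outgoing edge → L
D: W (go to G, an L position)
C: W (go to G, an L position)
A: W (go to H, an L position)
B: L (options A(W), C(W), D(W) are all W)
F: W (go to H, an L position)
E: L (sole option D(W) is W)
I: W (go to G, an L position)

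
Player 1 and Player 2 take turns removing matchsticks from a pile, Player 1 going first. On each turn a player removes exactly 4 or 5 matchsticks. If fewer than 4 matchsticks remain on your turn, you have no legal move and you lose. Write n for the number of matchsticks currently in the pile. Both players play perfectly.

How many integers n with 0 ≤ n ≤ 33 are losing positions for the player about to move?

Compute win/loss labels from the base case upward. A position with no move is L. Any other position is W if it can reach an L in one move, else L.
n=0: no move → L
n=1: no move → L
n=2: no move → L
n=3: no move → L
n=4: reaches L-position 0 → W
n=5: reaches L-position 1 → W
n=6: reaches L-position 2 → W
n=7: reaches L-position 3 → W
n=8: reaches L-position 3 → W
n=9: only reaches 5(W), 4(W), all W → L
n=10: only reaches 6(W), 5(W), all W → L
n=11: only reaches 7(W), 6(W), all W → L
n=12: only reaches 8(W), 7(W), all W → L
n=13: reaches L-position 9 → W
n=14: reaches L-position 10 → W
n=15: reaches L-position 11 → W
n=16: reaches L-position 12 → W
n=17: reaches L-position 12 → W
n=18: only reaches 14(W), 13(W), all W → L
n=19: only reaches 15(W), 14(W), all W → L
n=20: only reaches 16(W), 15(W), all W → L
n=21: only reaches 17(W), 16(W), all W → L
n=22: reaches L-position 18 → W
n=23: reaches L-position 19 → W
n=24: reaches L-position 20 → W
n=25: reaches L-position 21 → W
n=26: reaches L-position 21 → W
n=27: only reaches 23(W), 22(W), all W → L
n=28: only reaches 24(W), 23(W), all W → L
n=29: only reaches 25(W), 24(W), all W → L
n=30: only reaches 26(W), 25(W), all W → L
n=31: reaches L-position 27 → W
n=32: reaches L-position 28 → W
n=33: reaches L-position 29 → W
L entries with 0 ≤ n ≤ 33: n = 0, 1, 2, 3, 9, 10, 11, 12, 18, 19, 20, 21, 27, 28, 29, 30; that makes 16.

16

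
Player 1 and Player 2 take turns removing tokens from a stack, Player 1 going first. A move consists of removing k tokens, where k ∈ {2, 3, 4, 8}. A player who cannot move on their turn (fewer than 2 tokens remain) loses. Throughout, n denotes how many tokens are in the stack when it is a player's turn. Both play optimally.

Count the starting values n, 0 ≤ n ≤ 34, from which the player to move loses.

Positions with no move are L. A position that does have a move is losing for the player to move precisely when every available move leads to a winning position for the opponent. Fill in the labels:
n=0: no move → L
n=1: no move → L
n=2: reaches L-position 0 → W
n=3: reaches L-position 1 → W
n=4: reaches L-position 1 → W
n=5: reaches L-position 1 → W
n=6: only reaches 4(W), 3(W), 2(W), all W → L
n=7: only reaches 5(W), 4(W), 3(W), all W → L
n=8: reaches L-position 6 → W
n=9: reaches L-position 7 → W
n=10: reaches L-position 7 → W
n=11: reaches L-position 7 → W
n=12: only reaches 10(W), 9(W), 8(W), 4(W), all W → L
n=13: only reaches 11(W), 10(W), 9(W), 5(W), all W → L
n=14: reaches L-position 12 → W
n=15: reaches L-position 13 → W
n=16: reaches L-position 13 → W
n=17: reaches L-position 13 → W
n=18: only reaches 16(W), 15(W), 14(W), 10(W), all W → L
n=19: only reaches 17(W), 16(W), 15(W), 11(W), all W → L
n=20: reaches L-position 18 → W
n=21: reaches L-position 19 → W
n=22: reaches L-position 19 → W
n=23: reaches L-position 19 → W
n=24: only reaches 22(W), 21(W), 20(W), 16(W), all W → L
n=25: only reaches 23(W), 22(W), 21(W), 17(W), all W → L
n=26: reaches L-position 24 → W
n=27: reaches L-position 25 → W
n=28: reaches L-position 25 → W
n=29: reaches L-position 25 → W
n=30: only reaches 28(W), 27(W), 26(W), 22(W), all W → L
n=31: only reaches 29(W), 28(W), 27(W), 23(W), all W → L
n=32: reaches L-position 30 → W
n=33: reaches L-position 31 → W
n=34: reaches L-position 31 → W
L entries with 0 ≤ n ≤ 34: n = 0, 1, 6, 7, 12, 13, 18, 19, 24, 25, 30, 31; that makes 12.

12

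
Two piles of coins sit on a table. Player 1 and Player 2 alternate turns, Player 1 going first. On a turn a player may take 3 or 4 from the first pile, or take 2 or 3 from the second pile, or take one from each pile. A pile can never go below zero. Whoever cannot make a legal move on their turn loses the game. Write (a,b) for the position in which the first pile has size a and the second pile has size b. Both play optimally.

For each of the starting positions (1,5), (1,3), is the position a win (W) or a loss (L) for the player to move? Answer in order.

(1,5): L, (1,3): W

Build the W/L table. Terminal = L. A non-terminal position is W if it has a move to some L; otherwise it is L.
No move ever increases a pile, so every position that can arise here has a ≤ 1 and b ≤ 5; it is enough to label the cells with 0 ≤ a ≤ 1 and 0 ≤ b ≤ 5.
Every move lowers a or b (never raises either), so fill the grid row by row in increasing a, and left to right within a row: each cell's successors are then already labelled.
      b=0  b=1  b=2  b=3  b=4  b=5
a=0:    L    L    W    W    W    L
a=1:    L    W    W    W    L    L
Cells with no legal move (terminal, hence L): (0,0), (0,1), (1,0).
The remaining L cells, each justified by listing all of its moves:
(0,5): only reaches (0,3)(W), (0,2)(W), all W → L
(1,4): only reaches (1,2)(W), (1,1)(W), (0,3)(W), all W → L
(1,5): only reaches (1,3)(W), (1,2)(W), (0,4)(W), all W → L
Every other cell has at least one move into one of the L cells above, so it is W.
(1,5): one of the L cells justified above, so L
(1,3): the move to (1,0) reaches an L cell, so W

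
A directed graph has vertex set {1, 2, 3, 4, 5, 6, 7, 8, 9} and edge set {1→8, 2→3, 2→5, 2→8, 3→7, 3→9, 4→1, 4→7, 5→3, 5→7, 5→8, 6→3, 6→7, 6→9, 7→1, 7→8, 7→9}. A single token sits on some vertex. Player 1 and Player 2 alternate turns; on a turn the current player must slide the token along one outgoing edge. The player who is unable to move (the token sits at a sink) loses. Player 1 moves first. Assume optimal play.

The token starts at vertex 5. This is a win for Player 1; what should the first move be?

Move to 8.

Build the W/L table. Terminal = L. A non-terminal position is W if it has a move to some L; otherwise it is L.
Every edge goes from a vertex to one that appears earlier in the order 8, 9, 1, 7, 4, 3, 5, 2, 6, so processing vertices in that order labels each vertex after all of its successors.
8: no outgoing edge → L
9: no outgoing edge → L
1: reaches L-position 8 → W
7: reaches L-position 9 → W
4: only reaches 7(W), 1(W), all W → L
3: reaches L-position 9 → W
5: reaches L-position 8 → W
2: reaches L-position 8 → W
6: reaches L-position 9 → W
From 5, the L positions reachable in one move are: 8.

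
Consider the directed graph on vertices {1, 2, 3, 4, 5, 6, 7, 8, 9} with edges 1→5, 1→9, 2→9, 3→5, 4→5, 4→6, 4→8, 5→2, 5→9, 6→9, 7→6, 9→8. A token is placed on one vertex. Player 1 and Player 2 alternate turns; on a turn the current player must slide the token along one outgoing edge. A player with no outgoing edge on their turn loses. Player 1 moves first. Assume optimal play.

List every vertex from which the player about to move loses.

1, 2, 3, 6, 8

Classify positions by backward induction: terminal positions (no move available) are L. From any other position, the mover wins iff some move reaches an L.
Every edge goes from a vertex to one that appears earlier in the order 8, 9, 2, 5, 3, 6, 4, 1, 7, so processing vertices in that order labels each vertex after all of its successors.
8: no outgoing edge → L
9: can move to 8, which is L ⇒ W
2: the only move is to 9(W), a W ⇒ L
5: can move to 2, which is L ⇒ W
3: the only move is to 5(W), a W ⇒ L
6: the only move is to 9(W), a W ⇒ L
4: can move to 6, which is L ⇒ W
1: moves to 5(W), 9(W); every one is W ⇒ L
7: can move to 6, which is L ⇒ W
The losing starting vertices are exactly the entries labelled L in this table (5 of them).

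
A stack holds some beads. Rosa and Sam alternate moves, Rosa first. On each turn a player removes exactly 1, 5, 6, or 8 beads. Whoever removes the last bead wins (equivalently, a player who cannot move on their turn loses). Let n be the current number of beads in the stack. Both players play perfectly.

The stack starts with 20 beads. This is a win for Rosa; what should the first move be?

Label each position W (a win for the player to move) or L (a loss). A position with no legal move is L; any other position is W exactly when some move reaches an L, and L when every move reaches a W.
n=0: no move → L
n=1: can move to 0, which is L ⇒ W
n=2: the only move is to 1(W), a W ⇒ L
n=3: can move to 2, which is L ⇒ W
n=4: the only move is to 3(W), a W ⇒ L
n=5: can move to 4, which is L ⇒ W
n=6: can move to 0, which is L ⇒ W
n=7: can move to 2, which is L ⇒ W
n=8: can move to 2, which is L ⇒ W
n=9: can move to 4, which is L ⇒ W
n=10: can move to 4, which is L ⇒ W
n=11: moves to 10(W), 6(W), 5(W), 3(W); every one is W ⇒ L
n=12: can move to 11, which is L ⇒ W
n=13: moves to 12(W), 8(W), 7(W), 5(W); every one is W ⇒ L
n=14: can move to 13, which is L ⇒ W
n=15: moves to 14(W), 10(W), 9(W), 7(W); every one is W ⇒ L
n=16: can move to 15, which is L ⇒ W
n=17: can move to 11, which is L ⇒ W
n=18: can move to 13, which is L ⇒ W
n=19: can move to 13, which is L ⇒ W
n=20: can move to 15, which is L ⇒ W
From 20, the L positions reachable in one move are: 15.

Remove 5, leaving 15.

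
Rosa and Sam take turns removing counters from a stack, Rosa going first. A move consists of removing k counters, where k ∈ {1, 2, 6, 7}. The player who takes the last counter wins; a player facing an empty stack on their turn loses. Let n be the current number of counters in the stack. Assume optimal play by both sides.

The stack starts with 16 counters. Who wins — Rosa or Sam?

Sam wins.

Build the W/L table. Terminal = L. A non-terminal position is W if it has a move to some L; otherwise it is L.
n=0: no move → L
n=1: →0(L), so W
n=2: →0(L), so W
n=3: →2(W), 1(W) — all W, so L
n=4: →3(L), so W
n=5: →3(L), so W
n=6: →0(L), so W
n=7: →0(L), so W
n=8: →7(W), 6(W), 2(W), 1(W) — all W, so L
n=9: →8(L), so W
n=10: →8(L), so W
n=11: →10(W), 9(W), 5(W), 4(W) — all W, so L
n=12: →11(L), so W
n=13: →11(L), so W
n=14: →8(L), so W
n=15: →8(L), so W
n=16: →15(W), 14(W), 10(W), 9(W) — all W, so L
Every move from 16 reaches a W position, so the mover loses.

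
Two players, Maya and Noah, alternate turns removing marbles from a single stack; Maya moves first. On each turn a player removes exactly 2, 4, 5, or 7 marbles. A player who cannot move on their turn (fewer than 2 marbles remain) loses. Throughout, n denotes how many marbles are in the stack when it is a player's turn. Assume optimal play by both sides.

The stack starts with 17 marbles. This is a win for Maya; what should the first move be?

Remove 7, leaving 10.

Build the W/L table. Terminal = L. A non-terminal position is W if it has a move to some L; otherwise it is L.
n=0: no move → L
n=1: no move → L
n=2: →0(L), so W
n=3: →1(L), so W
n=4: →0(L), so W
n=5: →1(L), so W
n=6: →1(L), so W
n=7: →0(L), so W
n=8: →1(L), so W
n=9: →7(W), 5(W), 4(W), 2(W) — all W, so L
n=10: →8(W), 6(W), 5(W), 3(W) — all W, so L
n=11: →9(L), so W
n=12: →10(L), so W
n=13: →9(L), so W
n=14: →10(L), so W
n=15: →10(L), so W
n=16: →9(L), so W
n=17: →10(L), so W
From 17, the L positions reachable in one move are: 10.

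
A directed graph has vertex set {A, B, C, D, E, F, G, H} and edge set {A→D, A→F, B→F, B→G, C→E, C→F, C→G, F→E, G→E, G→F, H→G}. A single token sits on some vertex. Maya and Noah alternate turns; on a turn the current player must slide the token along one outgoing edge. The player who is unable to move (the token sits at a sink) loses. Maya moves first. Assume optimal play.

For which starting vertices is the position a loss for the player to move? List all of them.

B, D, E, H

Work bottom-up. With no move the player to move loses. Otherwise the position is W if at least one move leads to an L position for the opponent, and L if every move leads to a W.
Every edge goes from a vertex to one that appears earlier in the order D, E, F, A, G, C, H, B, so processing vertices in that order labels each vertex after all of its successors.
D: no outgoing edge → L
E: no outgoing edge → L
F: →E(L), so W
A: →D(L), so W
G: →E(L), so W
C: →E(L), so W
H: →G(W) only, which is W, so L
B: →G(W), F(W) — all W, so L
The losing starting vertices are exactly the entries labelled L in this table (4 of them).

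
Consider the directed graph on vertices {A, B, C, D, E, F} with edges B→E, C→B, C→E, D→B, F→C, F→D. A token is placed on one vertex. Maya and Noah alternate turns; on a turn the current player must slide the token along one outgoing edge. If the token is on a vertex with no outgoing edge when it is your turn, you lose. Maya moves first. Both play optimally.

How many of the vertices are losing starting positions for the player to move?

3

Classify positions by backward induction: terminal positions (no move available) are L. From any other position, the mover wins iff some move reaches an L.
Every edge goes from a vertex to one that appears earlier in the order A, E, B, C, D, F, so processing vertices in that order labels each vertex after all of its successors.
A: no outgoing edge → L
E: no outgoing edge → L
B: can move to E, which is L ⇒ W
C: can move to E, which is L ⇒ W
D: the only move is to B(W), a W ⇒ L
F: can move to D, which is L ⇒ W
The L vertices are A, D, E; that is 3 in all.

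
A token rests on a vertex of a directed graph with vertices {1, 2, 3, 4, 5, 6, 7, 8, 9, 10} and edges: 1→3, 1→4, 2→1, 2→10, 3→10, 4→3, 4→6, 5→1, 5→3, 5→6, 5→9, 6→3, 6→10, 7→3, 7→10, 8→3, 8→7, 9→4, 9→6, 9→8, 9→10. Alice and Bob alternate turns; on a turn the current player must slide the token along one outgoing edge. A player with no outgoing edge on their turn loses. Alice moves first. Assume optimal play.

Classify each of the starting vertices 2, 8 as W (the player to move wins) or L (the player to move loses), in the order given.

2: W, 8: L

Label each position W (a win for the player to move) or L (a loss). A position with no legal move is L; any other position is W exactly when some move reaches an L, and L when every move reaches a W.
Every edge goes from a vertex to one that appears earlier in the order 10, 3, 6, 7, 4, 8, 9, 1, 5, 2, so processing vertices in that order labels each vertex after all of its successors.
10: no outgoing edge → L
3: →10(L), so W
6: →10(L), so W
7: →10(L), so W
4: →6(W), 3(W) — all W, so L
8: →7(W), 3(W) — all W, so L
9: →8(L), so W
1: →4(L), so W
5: →1(W), 9(W), 6(W), 3(W) — all W, so L
2: →10(L), so W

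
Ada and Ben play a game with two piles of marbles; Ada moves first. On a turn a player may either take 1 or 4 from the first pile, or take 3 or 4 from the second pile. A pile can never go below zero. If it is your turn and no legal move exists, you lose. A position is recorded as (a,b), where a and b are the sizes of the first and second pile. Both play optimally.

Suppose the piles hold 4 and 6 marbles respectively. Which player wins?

Use the standard recursion: the mover loses at a terminal position; elsewhere, the mover wins exactly when some move hands the opponent an L position.
No move ever increases a pile, so every position that can arise here has a ≤ 4 and b ≤ 6; it is enough to label the cells with 0 ≤ a ≤ 4 and 0 ≤ b ≤ 6.
Every move lowers a or b (never raises either), so fill the grid row by row in increasing a, and left to right within a row: each cell's successors are then already labelled.
      b=0  b=1  b=2  b=3  b=4  b=5  b=6
a=0:    L    L    L    W    W    W    W
a=1:    W    W    W    L    L    L    W
a=2:    L    L    L    W    W    W    W
a=3:    W    W    W    L    L    L    W
a=4:    W    W    W    W    W    W    L
Cells with no legal move (terminal, hence L): (0,0), (0,1), (0,2).
The remaining L cells, each justified by listing all of its moves:
(1,3): →(0,3)(W), (1,0)(W) — all W, so L
(1,4): →(0,4)(W), (1,1)(W), (1,0)(W) — all W, so L
(1,5): →(0,5)(W), (1,2)(W), (1,1)(W) — all W, so L
(2,0): →(1,0)(W) only, which is W, so L
(2,1): →(1,1)(W) only, which is W, so L
(2,2): →(1,2)(W) only, which is W, so L
(3,3): →(2,3)(W), (3,0)(W) — all W, so L
(3,4): →(2,4)(W), (3,1)(W), (3,0)(W) — all W, so L
(3,5): →(2,5)(W), (3,2)(W), (3,1)(W) — all W, so L
(4,6): →(3,6)(W), (0,6)(W), (4,3)(W), (4,2)(W) — all W, so L
Every other cell has at least one move into one of the L cells above, so it is W.
Every move from (4,6) reaches a W position, so the mover loses.

Ben wins.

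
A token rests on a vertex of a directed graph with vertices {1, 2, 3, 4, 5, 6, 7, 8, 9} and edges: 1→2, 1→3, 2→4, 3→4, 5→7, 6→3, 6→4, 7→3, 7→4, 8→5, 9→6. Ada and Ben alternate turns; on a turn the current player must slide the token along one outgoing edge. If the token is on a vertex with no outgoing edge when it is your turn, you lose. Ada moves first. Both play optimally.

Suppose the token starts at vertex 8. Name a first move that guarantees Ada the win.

Move to 5.

Label each position W (a win for the player to move) or L (a loss). A position with no legal move is L; any other position is W exactly when some move reaches an L, and L when every move reaches a W.
Every edge goes from a vertex to one that appears earlier in the order 4, 3, 2, 7, 5, 6, 9, 1, 8, so processing vertices in that order labels each vertex after all of its successors.
4: no outgoing edge → L
3: W (go to 4, an L position)
2: W (go to 4, an L position)
7: W (go to 4, an L position)
5: L (sole option 7(W) is W)
6: W (go to 4, an L position)
9: L (sole option 6(W) is W)
1: L (options 2(W), 3(W) are all W)
8: W (go to 5, an L position)
From 8, the L positions reachable in one move are: 5.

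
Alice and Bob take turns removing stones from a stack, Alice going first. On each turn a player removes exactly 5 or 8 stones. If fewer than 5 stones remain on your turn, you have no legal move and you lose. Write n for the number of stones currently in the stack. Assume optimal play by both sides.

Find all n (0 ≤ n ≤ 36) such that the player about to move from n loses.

Positions with no move are L. A position that does have a move is losing for the player to move precisely when every available move leads to a winning position for the opponent. Fill in the labels:
n=0: no move → L
n=1: no move → L
n=2: no move → L
n=3: no move → L
n=4: no move → L
n=5: can move to 0, which is L ⇒ W
n=6: can move to 1, which is L ⇒ W
n=7: can move to 2, which is L ⇒ W
n=8: can move to 3, which is L ⇒ W
n=9: can move to 4, which is L ⇒ W
n=10: can move to 2, which is L ⇒ W
n=11: can move to 3, which is L ⇒ W
n=12: can move to 4, which is L ⇒ W
n=13: moves to 8(W), 5(W); every one is W ⇒ L
n=14: moves to 9(W), 6(W); every one is W ⇒ L
n=15: moves to 10(W), 7(W); every one is W ⇒ L
n=16: moves to 11(W), 8(W); every one is W ⇒ L
n=17: moves to 12(W), 9(W); every one is W ⇒ L
n=18: can move to 13, which is L ⇒ W
n=19: can move to 14, which is L ⇒ W
n=20: can move to 15, which is L ⇒ W
n=21: can move to 16, which is L ⇒ W
n=22: can move to 17, which is L ⇒ W
n=23: can move to 15, which is L ⇒ W
n=24: can move to 16, which is L ⇒ W
n=25: can move to 17, which is L ⇒ W
n=26: moves to 21(W), 18(W); every one is W ⇒ L
n=27: moves to 22(W), 19(W); every one is W ⇒ L
n=28: moves to 23(W), 20(W); every one is W ⇒ L
n=29: moves to 24(W), 21(W); every one is W ⇒ L
n=30: moves to 25(W), 22(W); every one is W ⇒ L
n=31: can move to 26, which is L ⇒ W
n=32: can move to 27, which is L ⇒ W
n=33: can move to 28, which is L ⇒ W
n=34: can move to 29, which is L ⇒ W
n=35: can move to 30, which is L ⇒ W
n=36: can move to 28, which is L ⇒ W
Reading off the rows marked L gives the requested list; there are 15 such values of n.

0, 1, 2, 3, 4, 13, 14, 15, 16, 17, 26, 27, 28, 29, 30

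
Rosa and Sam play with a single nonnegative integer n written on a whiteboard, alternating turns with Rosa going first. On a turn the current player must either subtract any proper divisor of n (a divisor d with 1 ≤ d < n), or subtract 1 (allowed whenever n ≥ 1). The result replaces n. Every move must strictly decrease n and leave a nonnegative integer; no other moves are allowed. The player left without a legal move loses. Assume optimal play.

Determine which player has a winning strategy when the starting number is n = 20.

Classify positions by backward induction: terminal positions (no move available) are L. From any other position, the mover wins iff some move reaches an L.
n=0: no move → L
n=1: can move to 0, which is L ⇒ W
n=2: the only move is to 1(W), a W ⇒ L
n=3: can move to 2, which is L ⇒ W
n=4: can move to 2, which is L ⇒ W
n=5: the only move is to 4(W), a W ⇒ L
n=6: can move to 5, which is L ⇒ W
n=7: the only move is to 6(W), a W ⇒ L
n=8: can move to 7, which is L ⇒ W
n=9: moves to 6(W), 8(W); every one is W ⇒ L
n=10: can move to 5, which is L ⇒ W
n=11: the only move is to 10(W), a W ⇒ L
n=12: can move to 9, which is L ⇒ W
n=13: the only move is to 12(W), a W ⇒ L
n=14: can move to 7, which is L ⇒ W
n=15: moves to 10(W), 12(W), 14(W); every one is W ⇒ L
n=16: can move to 15, which is L ⇒ W
n=17: the only move is to 16(W), a W ⇒ L
n=18: can move to 9, which is L ⇒ W
n=19: the only move is to 18(W), a W ⇒ L
n=20: can move to 15, which is L ⇒ W
The starting position 20 is W: Rosa should move to 15, handing over an L position.

Rosa wins.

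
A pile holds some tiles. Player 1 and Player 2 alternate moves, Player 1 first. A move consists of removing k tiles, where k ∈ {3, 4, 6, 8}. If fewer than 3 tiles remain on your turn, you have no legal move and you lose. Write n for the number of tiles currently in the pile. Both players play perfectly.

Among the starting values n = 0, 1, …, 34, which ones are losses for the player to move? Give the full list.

Compute win/loss labels from the base case upward. A position with no move is L. Any other position is W if it can reach an L in one move, else L.
n=0: no move → L
n=1: no move → L
n=2: no move → L
n=3: reaches L-position 0 → W
n=4: reaches L-position 1 → W
n=5: reaches L-position 2 → W
n=6: reaches L-position 2 → W
n=7: reaches L-position 1 → W
n=8: reaches L-position 2 → W
n=9: reaches L-position 1 → W
n=10: reaches L-position 2 → W
n=11: only reaches 8(W), 7(W), 5(W), 3(W), all W → L
n=12: only reaches 9(W), 8(W), 6(W), 4(W), all W → L
n=13: only reaches 10(W), 9(W), 7(W), 5(W), all W → L
n=14: reaches L-position 11 → W
n=15: reaches L-position 12 → W
n=16: reaches L-position 13 → W
n=17: reaches L-position 13 → W
n=18: reaches L-position 12 → W
n=19: reaches L-position 13 → W
n=20: reaches L-position 12 → W
n=21: reaches L-position 13 → W
n=22: only reaches 19(W), 18(W), 16(W), 14(W), all W → L
n=23: only reaches 20(W), 19(W), 17(W), 15(W), all W → L
n=24: only reaches 21(W), 20(W), 18(W), 16(W), all W → L
n=25: reaches L-position 22 → W
n=26: reaches L-position 23 → W
n=27: reaches L-position 24 → W
n=28: reaches L-position 24 → W
n=29: reaches L-position 23 → W
n=30: reaches L-position 24 → W
n=31: reaches L-position 23 → W
n=32: reaches L-position 24 → W
n=33: only reaches 30(W), 29(W), 27(W), 25(W), all W → L
n=34: only reaches 31(W), 30(W), 28(W), 26(W), all W → L
Reading off the rows marked L gives the requested list; there are 11 such values of n.

0, 1, 2, 11, 12, 13, 22, 23, 24, 33, 34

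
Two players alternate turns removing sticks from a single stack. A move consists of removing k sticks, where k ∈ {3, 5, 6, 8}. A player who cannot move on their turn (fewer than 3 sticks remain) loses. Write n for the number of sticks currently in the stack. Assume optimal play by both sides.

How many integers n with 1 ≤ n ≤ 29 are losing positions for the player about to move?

8

Use the standard recursion: the mover loses at a terminal position; elsewhere, the mover wins exactly when some move hands the opponent an L position.
n=0: no move → L
n=1: no move → L
n=2: no move → L
n=3: can move to 0, which is L ⇒ W
n=4: can move to 1, which is L ⇒ W
n=5: can move to 2, which is L ⇒ W
n=6: can move to 1, which is L ⇒ W
n=7: can move to 2, which is L ⇒ W
n=8: can move to 2, which is L ⇒ W
n=9: can move to 1, which is L ⇒ W
n=10: can move to 2, which is L ⇒ W
n=11: moves to 8(W), 6(W), 5(W), 3(W); every one is W ⇒ L
n=12: moves to 9(W), 7(W), 6(W), 4(W); every one is W ⇒ L
n=13: moves to 10(W), 8(W), 7(W), 5(W); every one is W ⇒ L
n=14: can move to 11, which is L ⇒ W
n=15: can move to 12, which is L ⇒ W
n=16: can move to 13, which is L ⇒ W
n=17: can move to 12, which is L ⇒ W
n=18: can move to 13, which is L ⇒ W
n=19: can move to 13, which is L ⇒ W
n=20: can move to 12, which is L ⇒ W
n=21: can move to 13, which is L ⇒ W
n=22: moves to 19(W), 17(W), 16(W), 14(W); every one is W ⇒ L
n=23: moves to 20(W), 18(W), 17(W), 15(W); every one is W ⇒ L
n=24: moves to 21(W), 19(W), 18(W), 16(W); every one is W ⇒ L
n=25: can move to 22, which is L ⇒ W
n=26: can move to 23, which is L ⇒ W
n=27: can move to 24, which is L ⇒ W
n=28: can move to 23, which is L ⇒ W
n=29: can move to 24, which is L ⇒ W
L entries with 1 ≤ n ≤ 29 (n=0 is outside the asked range and is not counted): n = 1, 2, 11, 12, 13, 22, 23, 24; that makes 8.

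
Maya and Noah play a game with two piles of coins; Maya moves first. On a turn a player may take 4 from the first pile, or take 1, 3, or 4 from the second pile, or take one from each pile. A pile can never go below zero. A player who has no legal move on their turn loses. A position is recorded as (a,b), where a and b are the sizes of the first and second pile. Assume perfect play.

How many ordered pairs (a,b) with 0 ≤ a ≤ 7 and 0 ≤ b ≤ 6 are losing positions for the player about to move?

16

Classify positions by backward induction: terminal positions (no move available) are L. From any other position, the mover wins iff some move reaches an L.
Every move lowers a or b (never raises either), so fill the grid row by row in increasing a, and left to right within a row: each cell's successors are then already labelled.
      b=0  b=1  b=2  b=3  b=4  b=5  b=6
a=0:    L    W    L    W    W    W    W
a=1:    L    W    L    W    W    W    W
a=2:    L    W    L    W    W    W    W
a=3:    L    W    L    W    W    W    W
a=4:    W    W    W    W    L    W    L
a=5:    W    L    W    L    W    W    W
a=6:    W    L    W    L    W    W    W
a=7:    W    L    W    L    W    W    W
Cells with no legal move (terminal, hence L): (0,0), (1,0), (2,0), (3,0).
The remaining L cells, each justified by listing all of its moves:
(0,2): →(0,1)(W) only, which is W, so L
(1,2): →(1,1)(W), (0,1)(W) — all W, so L
(2,2): →(2,1)(W), (1,1)(W) — all W, so L
(3,2): →(3,1)(W), (2,1)(W) — all W, so L
(4,4): →(0,4)(W), (4,3)(W), (4,1)(W), (4,0)(W), (3,3)(W) — all W, so L
(4,6): →(0,6)(W), (4,5)(W), (4,3)(W), (4,2)(W), (3,5)(W) — all W, so L
(5,1): →(1,1)(W), (5,0)(W), (4,0)(W) — all W, so L
(5,3): →(1,3)(W), (5,2)(W), (5,0)(W), (4,2)(W) — all W, so L
(6,1): →(2,1)(W), (6,0)(W), (5,0)(W) — all W, so L
(6,3): →(2,3)(W), (6,2)(W), (6,0)(W), (5,2)(W) — all W, so L
(7,1): →(3,1)(W), (7,0)(W), (6,0)(W) — all W, so L
(7,3): →(3,3)(W), (7,2)(W), (7,0)(W), (6,2)(W) — all W, so L
Every other cell has at least one move into one of the L cells above, so it is W.
L cells per row: a=0: 2, a=1: 2, a=2: 2, a=3: 2, a=4: 2, a=5: 2, a=6: 2, a=7: 2; total 16.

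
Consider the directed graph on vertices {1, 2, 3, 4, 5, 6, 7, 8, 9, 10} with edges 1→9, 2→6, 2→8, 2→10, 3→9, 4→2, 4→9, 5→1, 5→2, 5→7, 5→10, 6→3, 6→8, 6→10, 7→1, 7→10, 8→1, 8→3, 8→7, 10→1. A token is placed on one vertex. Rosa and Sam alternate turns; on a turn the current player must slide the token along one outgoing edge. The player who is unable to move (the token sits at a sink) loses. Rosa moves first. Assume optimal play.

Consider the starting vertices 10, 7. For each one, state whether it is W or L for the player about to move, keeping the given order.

10: L, 7: W

Label each position W (a win for the player to move) or L (a loss). A position with no legal move is L; any other position is W exactly when some move reaches an L, and L when every move reaches a W.
Every edge goes from a vertex to one that appears earlier in the order 9, 3, 1, 10, 7, 8, 6, 2, 4, 5, so processing vertices in that order labels each vertex after all of its successors.
9: no outgoing edge → L
3: reaches L-position 9 → W
1: reaches L-position 9 → W
10: only reaches 1(W), which is W → L
7: reaches L-position 10 → W
8: only reaches 7(W), 1(W), 3(W), all W → L
6: reaches L-position 8 → W
2: reaches L-position 8 → W
4: reaches L-position 9 → W
5: reaches L-position 10 → W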